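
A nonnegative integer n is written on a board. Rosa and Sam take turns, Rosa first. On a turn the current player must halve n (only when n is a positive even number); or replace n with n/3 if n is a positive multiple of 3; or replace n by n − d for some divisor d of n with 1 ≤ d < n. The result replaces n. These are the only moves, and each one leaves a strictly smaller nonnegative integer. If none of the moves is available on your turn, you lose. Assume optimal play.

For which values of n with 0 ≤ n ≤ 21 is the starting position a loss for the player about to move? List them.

0, 1, 4, 7, 9, 11, 13, 15, 17, 19

Work bottom-up. With no move the player to move loses. Otherwise the position is W if at least one move leads to an L position for the opponent, and L if every move leads to a W.
n=0: no move → L
n=1: no move → L
n=2: W (go to 1, an L position)
n=3: W (go to 1, an L position)
n=4: L (options 2(W), 3(W) are all W)
n=5: W (go to 4, an L position)
n=6: W (go to 4, an L position)
n=7: L (sole option 6(W) is W)
n=8: W (go to 4, an L position)
n=9: L (options 3(W), 6(W), 8(W) are all W)
n=10: W (go to 9, an L position)
n=11: L (sole option 10(W) is W)
n=12: W (go to 4, an L position)
n=13: L (sole option 12(W) is W)
n=14: W (go to 7, an L position)
n=15: L (options 5(W), 10(W), 12(W), 14(W) are all W)
n=16: W (go to 15, an L position)
n=17: L (sole option 16(W) is W)
n=18: W (go to 9, an L position)
n=19: L (sole option 18(W) is W)
n=20: W (go to 15, an L position)
n=21: W (go to 7, an L position)
Reading off the rows marked L gives the requested list; there are 10 such values of n.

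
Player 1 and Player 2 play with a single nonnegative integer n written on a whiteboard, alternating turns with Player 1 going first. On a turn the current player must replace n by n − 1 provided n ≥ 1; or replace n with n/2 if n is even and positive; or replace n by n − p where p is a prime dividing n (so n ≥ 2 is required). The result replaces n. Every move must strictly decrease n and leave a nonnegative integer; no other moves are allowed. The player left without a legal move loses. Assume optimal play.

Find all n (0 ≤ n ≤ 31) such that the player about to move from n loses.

Build the W/L table. Terminal = L. A non-terminal position is W if it has a move to some L; otherwise it is L.
n=0: no move → L
n=1: reaches L-position 0 → W
n=2: reaches L-position 0 → W
n=3: reaches L-position 0 → W
n=4: only reaches 2(W), 3(W), all W → L
n=5: reaches L-position 0 → W
n=6: reaches L-position 4 → W
n=7: reaches L-position 0 → W
n=8: reaches L-position 4 → W
n=9: only reaches 6(W), 8(W), all W → L
n=10: reaches L-position 9 → W
n=11: reaches L-position 0 → W
n=12: reaches L-position 9 → W
n=13: reaches L-position 0 → W
n=14: only reaches 7(W), 12(W), 13(W), all W → L
n=15: reaches L-position 14 → W
n=16: reaches L-position 14 → W
n=17: reaches L-position 0 → W
n=18: reaches L-position 9 → W
n=19: reaches L-position 0 → W
n=20: only reaches 10(W), 15(W), 18(W), 19(W), all W → L
n=21: reaches L-position 14 → W
n=22: reaches L-position 20 → W
n=23: reaches L-position 0 → W
n=24: only reaches 12(W), 21(W), 22(W), 23(W), all W → L
n=25: reaches L-position 20 → W
n=26: reaches L-position 24 → W
n=27: reaches L-position 24 → W
n=28: reaches L-position 14 → W
n=29: reaches L-position 0 → W
n=30: only reaches 15(W), 25(W), 27(W), 28(W), 29(W), all W → L
n=31: reaches L-position 0 → W
The losing starting values of n are exactly the entries labelled L in this table (7 of them).

0, 4, 9, 14, 20, 24, 30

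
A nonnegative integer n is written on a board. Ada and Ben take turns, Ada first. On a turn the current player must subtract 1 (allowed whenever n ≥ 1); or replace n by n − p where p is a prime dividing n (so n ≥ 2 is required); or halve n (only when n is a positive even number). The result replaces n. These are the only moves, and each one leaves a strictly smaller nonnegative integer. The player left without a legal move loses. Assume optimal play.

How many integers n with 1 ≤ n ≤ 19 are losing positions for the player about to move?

Build the W/L table. Terminal = L. A non-terminal position is W if it has a move to some L; otherwise it is L.
n=0: no move → L
n=1: reaches L-position 0 → W
n=2: reaches L-position 0 → W
n=3: reaches L-position 0 → W
n=4: only reaches 2(W), 3(W), all W → L
n=5: reaches L-position 0 → W
n=6: reaches L-position 4 → W
n=7: reaches L-position 0 → W
n=8: reaches L-position 4 → W
n=9: only reaches 6(W), 8(W), all W → L
n=10: reaches L-position 9 → W
n=11: reaches L-position 0 → W
n=12: reaches L-position 9 → W
n=13: reaches L-position 0 → W
n=14: only reaches 7(W), 12(W), 13(W), all W → L
n=15: reaches L-position 14 → W
n=16: reaches L-position 14 → W
n=17: reaches L-position 0 → W
n=18: reaches L-position 9 → W
n=19: reaches L-position 0 → W
L entries with 1 ≤ n ≤ 19 (n=0 is outside the asked range and is not counted): n = 4, 9, 14; that makes 3.

3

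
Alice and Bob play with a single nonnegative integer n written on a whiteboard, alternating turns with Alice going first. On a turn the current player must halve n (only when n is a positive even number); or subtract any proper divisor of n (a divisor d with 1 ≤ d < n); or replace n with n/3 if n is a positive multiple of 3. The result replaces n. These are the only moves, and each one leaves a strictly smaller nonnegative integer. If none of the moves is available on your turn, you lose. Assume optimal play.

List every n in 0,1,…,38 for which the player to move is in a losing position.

Positions with no move are L. A position that does have a move is losing for the player to move precisely when every available move leads to a winning position for the opponent. Fill in the labels:
n=0: no move → L
n=1: no move → L
n=2: W (go to 1, an L position)
n=3: W (go to 1, an L position)
n=4: L (options 2(W), 3(W) are all W)
n=5: W (go to 4, an L position)
n=6: W (go to 4, an L position)
n=7: L (sole option 6(W) is W)
n=8: W (go to 4, an L position)
n=9: L (options 3(W), 6(W), 8(W) are all W)
n=10: W (go to 9, an L position)
n=11: L (sole option 10(W) is W)
n=12: W (go to 4, an L position)
n=13: L (sole option 12(W) is W)
n=14: W (go to 7, an L position)
n=15: L (options 5(W), 10(W), 12(W), 14(W) are all W)
n=16: W (go to 15, an L position)
n=17: L (sole option 16(W) is W)
n=18: W (go to 9, an L position)
n=19: L (sole option 18(W) is W)
n=20: W (go to 15, an L position)
n=21: W (go to 7, an L position)
n=22: W (go to 11, an L position)
n=23: L (sole option 22(W) is W)
n=24: W (go to 23, an L position)
n=25: L (options 20(W), 24(W) are all W)
n=26: W (go to 13, an L position)
n=27: W (go to 9, an L position)
n=28: L (options 14(W), 21(W), 24(W), 26(W), 27(W) are all W)
n=29: W (go to 28, an L position)
n=30: W (go to 15, an L position)
n=31: L (sole option 30(W) is W)
n=32: W (go to 28, an L position)
n=33: W (go to 11, an L position)
n=34: W (go to 17, an L position)
n=35: W (go to 28, an L position)
n=36: L (options 12(W), 18(W), 24(W), 27(W), 30(W), 32(W), 33(W), 34(W), 35(W) are all W)
n=37: W (go to 36, an L position)
n=38: W (go to 19, an L position)
The losing starting values of n are exactly the entries labelled L in this table (15 of them).

0, 1, 4, 7, 9, 11, 13, 15, 17, 19, 23, 25, 28, 31, 36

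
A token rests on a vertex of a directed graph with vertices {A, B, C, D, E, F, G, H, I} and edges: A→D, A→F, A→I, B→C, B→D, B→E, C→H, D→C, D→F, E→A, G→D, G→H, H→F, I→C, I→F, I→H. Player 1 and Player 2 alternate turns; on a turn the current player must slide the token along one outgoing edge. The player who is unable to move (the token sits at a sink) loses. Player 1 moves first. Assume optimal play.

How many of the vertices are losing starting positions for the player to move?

Label each position W (a win for the player to move) or L (a loss). A position with no legal move is L; any other position is W exactly when some move reaches an L, and L when every move reaches a W.
Every edge goes from a vertex to one that appears earlier in the order F, H, C, D, G, I, A, E, B, so processing vertices in that order labels each vertex after all of its successors.
F: no outgoing edge → L
H: reaches L-position F → W
C: only reaches H(W), which is W → L
D: reaches L-position C → W
G: only reaches D(W), H(W), all W → L
I: reaches L-position C → W
A: reaches L-position F → W
E: only reaches A(W), which is W → L
B: reaches L-position E → W
The L vertices are C, E, F, G; that is 4 in all.

4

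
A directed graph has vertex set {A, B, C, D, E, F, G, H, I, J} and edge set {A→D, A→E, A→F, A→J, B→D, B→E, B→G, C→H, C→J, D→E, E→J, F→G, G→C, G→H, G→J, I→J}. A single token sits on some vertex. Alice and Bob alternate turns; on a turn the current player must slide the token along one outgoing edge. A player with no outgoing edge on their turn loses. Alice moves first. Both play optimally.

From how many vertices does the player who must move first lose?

4

Work bottom-up. With no move the player to move loses. Otherwise the position is W if at least one move leads to an L position for the opponent, and L if every move leads to a W.
Every edge goes from a vertex to one that appears earlier in the order H, J, C, E, I, G, D, F, A, B, so processing vertices in that order labels each vertex after all of its successors.
H: no outgoing edge → L
J: no outgoing edge → L
C: can move to J, which is L ⇒ W
E: can move to J, which is L ⇒ W
I: can move to J, which is L ⇒ W
G: can move to J, which is L ⇒ W
D: the only move is to E(W), a W ⇒ L
F: the only move is to G(W), a W ⇒ L
A: can move to F, which is L ⇒ W
B: can move to D, which is L ⇒ W
The L vertices are D, F, H, J; that is 4 in all.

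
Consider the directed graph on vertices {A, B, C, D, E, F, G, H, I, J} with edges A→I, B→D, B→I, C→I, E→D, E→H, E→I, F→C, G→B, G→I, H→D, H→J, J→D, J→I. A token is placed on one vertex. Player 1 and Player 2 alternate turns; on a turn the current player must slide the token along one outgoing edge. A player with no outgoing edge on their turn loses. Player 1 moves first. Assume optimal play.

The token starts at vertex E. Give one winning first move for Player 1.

Label each position W (a win for the player to move) or L (a loss). A position with no legal move is L; any other position is W exactly when some move reaches an L, and L when every move reaches a W.
Every edge goes from a vertex to one that appears earlier in the order I, D, B, J, G, H, C, A, F, E, so processing vertices in that order labels each vertex after all of its successors.
I: no outgoing edge → L
D: no outgoing edge → L
B: can move to D, which is L ⇒ W
J: can move to D, which is L ⇒ W
G: can move to I, which is L ⇒ W
H: can move to D, which is L ⇒ W
C: can move to I, which is L ⇒ W
A: can move to I, which is L ⇒ W
F: the only move is to C(W), a W ⇒ L
E: can move to D, which is L ⇒ W
From E, the L positions reachable in one move are: D, I. Any move reaching one of these is winning.

Move to D.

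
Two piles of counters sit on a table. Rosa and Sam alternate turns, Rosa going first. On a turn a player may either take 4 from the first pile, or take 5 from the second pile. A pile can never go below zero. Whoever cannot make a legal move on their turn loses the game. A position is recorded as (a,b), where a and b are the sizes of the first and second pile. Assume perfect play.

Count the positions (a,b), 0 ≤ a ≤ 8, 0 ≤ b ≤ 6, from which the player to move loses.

Positions with no move are L. A position that does have a move is losing for the player to move precisely when every available move leads to a winning position for the opponent. Fill in the labels:
Every move lowers a or b (never raises either), so fill the grid row by row in increasing a, and left to right within a row: each cell's successors are then already labelled.
      b=0  b=1  b=2  b=3  b=4  b=5  b=6
a=0:    L    L    L    L    L    W    W
a=1:    L    L    L    L    L    W    W
a=2:    L    L    L    L    L    W    W
a=3:    L    L    L    L    L    W    W
a=4:    W    W    W    W    W    L    L
a=5:    W    W    W    W    W    L    L
a=6:    W    W    W    W    W    L    L
a=7:    W    W    W    W    W    L    L
a=8:    L    L    L    L    L    W    W
Cells with no legal move (terminal, hence L): (0,0), (0,1), (0,2), (0,3), (0,4), (1,0), (1,1), (1,2), (1,3), (1,4), (2,0), (2,1), (2,2), (2,3), (2,4), (3,0), (3,1), (3,2), (3,3), (3,4).
The remaining L cells, each justified by listing all of its moves:
(4,5): only reaches (0,5)(W), (4,0)(W), all W → L
(4,6): only reaches (0,6)(W), (4,1)(W), all W → L
(5,5): only reaches (1,5)(W), (5,0)(W), all W → L
(5,6): only reaches (1,6)(W), (5,1)(W), all W → L
(6,5): only reaches (2,5)(W), (6,0)(W), all W → L
(6,6): only reaches (2,6)(W), (6,1)(W), all W → L
(7,5): only reaches (3,5)(W), (7,0)(W), all W → L
(7,6): only reaches (3,6)(W), (7,1)(W), all W → L
(8,0): only reaches (4,0)(W), which is W → L
(8,1): only reaches (4,1)(W), which is W → L
(8,2): only reaches (4,2)(W), which is W → L
(8,3): only reaches (4,3)(W), which is W → L
(8,4): only reaches (4,4)(W), which is W → L
Every other cell has at least one move into one of the L cells above, so it is W.
L cells per row: a=0: 5, a=1: 5, a=2: 5, a=3: 5, a=4: 2, a=5: 2, a=6: 2, a=7: 2, a=8: 5; total 33.

33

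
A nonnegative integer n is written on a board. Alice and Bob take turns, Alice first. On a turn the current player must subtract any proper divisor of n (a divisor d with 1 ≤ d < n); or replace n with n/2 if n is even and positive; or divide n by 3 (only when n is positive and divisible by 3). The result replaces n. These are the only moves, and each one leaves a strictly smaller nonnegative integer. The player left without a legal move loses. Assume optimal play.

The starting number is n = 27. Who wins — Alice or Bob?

Alice wins.

Build the W/L table. Terminal = L. A non-terminal position is W if it has a move to some L; otherwise it is L.
n=0: no move → L
n=1: no move → L
n=2: reaches L-position 1 → W
n=3: reaches L-position 1 → W
n=4: only reaches 2(W), 3(W), all W → L
n=5: reaches L-position 4 → W
n=6: reaches L-position 4 → W
n=7: only reaches 6(W), which is W → L
n=8: reaches L-position 4 → W
n=9: only reaches 3(W), 6(W), 8(W), all W → L
n=10: reaches L-position 9 → W
n=11: only reaches 10(W), which is W → L
n=12: reaches L-position 4 → W
n=13: only reaches 12(W), which is W → L
n=14: reaches L-position 7 → W
n=15: only reaches 5(W), 10(W), 12(W), 14(W), all W → L
n=16: reaches L-position 15 → W
n=17: only reaches 16(W), which is W → L
n=18: reaches L-position 9 → W
n=19: only reaches 18(W), which is W → L
n=20: reaches L-position 15 → W
n=21: reaches L-position 7 → W
n=22: reaches L-position 11 → W
n=23: only reaches 22(W), which is W → L
n=24: reaches L-position 23 → W
n=25: only reaches 20(W), 24(W), all W → L
n=26: reaches L-position 13 → W
n=27: reaches L-position 9 → W
The starting position 27 is W: Alice should move to 9, handing over an L position.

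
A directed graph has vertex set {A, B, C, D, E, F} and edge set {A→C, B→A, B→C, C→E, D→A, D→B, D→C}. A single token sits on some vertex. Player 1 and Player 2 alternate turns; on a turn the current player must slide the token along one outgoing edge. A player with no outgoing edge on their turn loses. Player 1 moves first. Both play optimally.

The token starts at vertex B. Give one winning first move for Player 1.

Compute win/loss labels from the base case upward. A position with no move is L. Any other position is W if it can reach an L in one move, else L.
Every edge goes from a vertex to one that appears earlier in the order F, E, C, A, B, D, so processing vertices in that order labels each vertex after all of its successors.
F: no outgoing edge → L
E: no outgoing edge → L
C: →E(L), so W
A: →C(W) only, which is W, so L
B: →A(L), so W
D: →A(L), so W
From B, the L positions reachable in one move are: A.

Move to A.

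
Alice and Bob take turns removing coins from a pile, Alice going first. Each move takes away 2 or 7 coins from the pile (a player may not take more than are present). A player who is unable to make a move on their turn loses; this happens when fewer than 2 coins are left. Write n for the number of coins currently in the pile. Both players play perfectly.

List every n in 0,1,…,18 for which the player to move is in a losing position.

0, 1, 4, 5, 9, 10, 13, 14, 18

Compute win/loss labels from the base case upward. A position with no move is L. Any other position is W if it can reach an L in one move, else L.
n=0: no move → L
n=1: no move → L
n=2: W (go to 0, an L position)
n=3: W (go to 1, an L position)
n=4: L (sole option 2(W) is W)
n=5: L (sole option 3(W) is W)
n=6: W (go to 4, an L position)
n=7: W (go to 5, an L position)
n=8: W (go to 1, an L position)
n=9: L (options 7(W), 2(W) are all W)
n=10: L (options 8(W), 3(W) are all W)
n=11: W (go to 9, an L position)
n=12: W (go to 10, an L position)
n=13: L (options 11(W), 6(W) are all W)
n=14: L (options 12(W), 7(W) are all W)
n=15: W (go to 13, an L position)
n=16: W (go to 14, an L position)
n=17: W (go to 10, an L position)
n=18: L (options 16(W), 11(W) are all W)
The losing starting values of n are exactly the entries labelled L in this table (9 of them).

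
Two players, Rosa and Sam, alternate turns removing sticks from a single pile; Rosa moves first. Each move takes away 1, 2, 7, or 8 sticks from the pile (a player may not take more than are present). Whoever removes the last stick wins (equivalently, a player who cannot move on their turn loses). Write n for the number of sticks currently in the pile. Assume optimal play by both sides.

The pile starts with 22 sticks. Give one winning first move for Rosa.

Remove 1, leaving 21.

Label each position W (a win for the player to move) or L (a loss). A position with no legal move is L; any other position is W exactly when some move reaches an L, and L when every move reaches a W.
n=0: no move → L
n=1: W (go to 0, an L position)
n=2: W (go to 0, an L position)
n=3: L (options 2(W), 1(W) are all W)
n=4: W (go to 3, an L position)
n=5: W (go to 3, an L position)
n=6: L (options 5(W), 4(W) are all W)
n=7: W (go to 6, an L position)
n=8: W (go to 6, an L position)
n=9: L (options 8(W), 7(W), 2(W), 1(W) are all W)
n=10: W (go to 9, an L position)
n=11: W (go to 9, an L position)
n=12: L (options 11(W), 10(W), 5(W), 4(W) are all W)
n=13: W (go to 12, an L position)
n=14: W (go to 12, an L position)
n=15: L (options 14(W), 13(W), 8(W), 7(W) are all W)
n=16: W (go to 15, an L position)
n=17: W (go to 15, an L position)
n=18: L (options 17(W), 16(W), 11(W), 10(W) are all W)
n=19: W (go to 18, an L position)
n=20: W (go to 18, an L position)
n=21: L (options 20(W), 19(W), 14(W), 13(W) are all W)
n=22: W (go to 21, an L position)
From 22, the L positions reachable in one move are: 21, 15. Any move reaching one of these is winning.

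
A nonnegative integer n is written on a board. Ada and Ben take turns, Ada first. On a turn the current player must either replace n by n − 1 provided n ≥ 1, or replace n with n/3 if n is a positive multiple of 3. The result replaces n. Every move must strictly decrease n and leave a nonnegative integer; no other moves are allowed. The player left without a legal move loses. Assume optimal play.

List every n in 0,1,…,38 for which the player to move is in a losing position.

0, 2, 4, 7, 9, 11, 13, 15, 17, 19, 22, 24, 26, 28, 30, 32, 34, 36, 38

Classify positions by backward induction: terminal positions (no move available) are L. From any other position, the mover wins iff some move reaches an L.
n=0: no move → L
n=1: →0(L), so W
n=2: →1(W) only, which is W, so L
n=3: →2(L), so W
n=4: →3(W) only, which is W, so L
n=5: →4(L), so W
n=6: →2(L), so W
n=7: →6(W) only, which is W, so L
n=8: →7(L), so W
n=9: →3(W), 8(W) — all W, so L
n=10: →9(L), so W
n=11: →10(W) only, which is W, so L
n=12: →4(L), so W
n=13: →12(W) only, which is W, so L
n=14: →13(L), so W
n=15: →5(W), 14(W) — all W, so L
n=16: →15(L), so W
n=17: →16(W) only, which is W, so L
n=18: →17(L), so W
n=19: →18(W) only, which is W, so L
n=20: →19(L), so W
n=21: →7(L), so W
n=22: →21(W) only, which is W, so L
n=23: →22(L), so W
n=24: →8(W), 23(W) — all W, so L
n=25: →24(L), so W
n=26: →25(W) only, which is W, so L
n=27: →9(L), so W
n=28: →27(W) only, which is W, so L
n=29: →28(L), so W
n=30: →10(W), 29(W) — all W, so L
n=31: →30(L), so W
n=32: →31(W) only, which is W, so L
n=33: →11(L), so W
n=34: →33(W) only, which is W, so L
n=35: →34(L), so W
n=36: →12(W), 35(W) — all W, so L
n=37: →36(L), so W
n=38: →37(W) only, which is W, so L
Reading off the rows marked L gives the requested list; there are 19 such values of n.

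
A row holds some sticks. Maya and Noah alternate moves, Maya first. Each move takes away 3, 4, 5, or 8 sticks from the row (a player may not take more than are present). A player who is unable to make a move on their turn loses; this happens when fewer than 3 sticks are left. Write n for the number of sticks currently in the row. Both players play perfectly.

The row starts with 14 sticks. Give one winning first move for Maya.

Remove 3, leaving 11.

Build the W/L table. Terminal = L. A non-terminal position is W if it has a move to some L; otherwise it is L.
n=0: no move → L
n=1: no move → L
n=2: no move → L
n=3: W (go to 0, an L position)
n=4: W (go to 1, an L position)
n=5: W (go to 2, an L position)
n=6: W (go to 2, an L position)
n=7: W (go to 2, an L position)
n=8: W (go to 0, an L position)
n=9: W (go to 1, an L position)
n=10: W (go to 2, an L position)
n=11: L (options 8(W), 7(W), 6(W), 3(W) are all W)
n=12: L (options 9(W), 8(W), 7(W), 4(W) are all W)
n=13: L (options 10(W), 9(W), 8(W), 5(W) are all W)
n=14: W (go to 11, an L position)
From 14, the L positions reachable in one move are: 11.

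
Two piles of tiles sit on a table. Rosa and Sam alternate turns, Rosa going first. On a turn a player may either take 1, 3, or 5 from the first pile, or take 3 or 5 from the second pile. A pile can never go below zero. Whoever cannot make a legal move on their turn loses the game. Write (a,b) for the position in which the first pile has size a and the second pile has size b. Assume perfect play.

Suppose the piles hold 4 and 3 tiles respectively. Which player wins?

Rosa wins.

Classify positions by backward induction: terminal positions (no move available) are L. From any other position, the mover wins iff some move reaches an L.
No move ever increases a pile, so every position that can arise here has a ≤ 4 and b ≤ 3; it is enough to label the cells with 0 ≤ a ≤ 4 and 0 ≤ b ≤ 3.
Every move lowers a or b (never raises either), so fill the grid row by row in increasing a, and left to right within a row: each cell's successors are then already labelled.
      b=0  b=1  b=2  b=3
a=0:    L    L    L    W
a=1:    W    W    W    L
a=2:    L    L    L    W
a=3:    W    W    W    L
a=4:    L    L    L    W
Cells with no legal move (terminal, hence L): (0,0), (0,1), (0,2).
The remaining L cells, each justified by listing all of its moves:
(1,3): only reaches (0,3)(W), (1,0)(W), all W → L
(2,0): only reaches (1,0)(W), which is W → L
(2,1): only reaches (1,1)(W), which is W → L
(2,2): only reaches (1,2)(W), which is W → L
(3,3): only reaches (2,3)(W), (0,3)(W), (3,0)(W), all W → L
(4,0): only reaches (3,0)(W), (1,0)(W), all W → L
(4,1): only reaches (3,1)(W), (1,1)(W), all W → L
(4,2): only reaches (3,2)(W), (1,2)(W), all W → L
Every other cell has at least one move into one of the L cells above, so it is W.
From (4,3) Rosa can move to (3,3), reaching an L position.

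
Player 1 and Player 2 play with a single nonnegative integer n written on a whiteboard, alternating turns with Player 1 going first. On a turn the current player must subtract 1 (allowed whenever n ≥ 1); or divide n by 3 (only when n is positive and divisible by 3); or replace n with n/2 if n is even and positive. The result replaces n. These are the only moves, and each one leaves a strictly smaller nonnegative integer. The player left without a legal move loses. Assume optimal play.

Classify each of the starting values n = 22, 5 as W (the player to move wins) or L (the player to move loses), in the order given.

22: W, 5: L

Build the W/L table. Terminal = L. A non-terminal position is W if it has a move to some L; otherwise it is L.
n=0: no move → L
n=1: can move to 0, which is L ⇒ W
n=2: the only move is to 1(W), a W ⇒ L
n=3: can move to 2, which is L ⇒ W
n=4: can move to 2, which is L ⇒ W
n=5: the only move is to 4(W), a W ⇒ L
n=6: can move to 2, which is L ⇒ W
n=7: the only move is to 6(W), a W ⇒ L
n=8: can move to 7, which is L ⇒ W
n=9: moves to 3(W), 8(W); every one is W ⇒ L
n=10: can move to 5, which is L ⇒ W
n=11: the only move is to 10(W), a W ⇒ L
n=12: can move to 11, which is L ⇒ W
n=13: the only move is to 12(W), a W ⇒ L
n=14: can move to 7, which is L ⇒ W
n=15: can move to 5, which is L ⇒ W
n=16: moves to 8(W), 15(W); every one is W ⇒ L
n=17: can move to 16, which is L ⇒ W
n=18: can move to 9, which is L ⇒ W
n=19: the only move is to 18(W), a W ⇒ L
n=20: can move to 19, which is L ⇒ W
n=21: can move to 7, which is L ⇒ W
n=22: can move to 11, which is L ⇒ W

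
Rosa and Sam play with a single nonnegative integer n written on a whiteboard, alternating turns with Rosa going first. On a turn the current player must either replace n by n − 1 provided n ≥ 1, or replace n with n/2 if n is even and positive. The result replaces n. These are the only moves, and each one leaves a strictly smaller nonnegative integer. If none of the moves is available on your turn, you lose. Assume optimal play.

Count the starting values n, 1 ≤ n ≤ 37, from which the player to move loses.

Positions with no move are L. A position that does have a move is losing for the player to move precisely when every available move leads to a winning position for the opponent. Fill in the labels:
n=0: no move → L
n=1: →0(L), so W
n=2: →1(W) only, which is W, so L
n=3: →2(L), so W
n=4: →2(L), so W
n=5: →4(W) only, which is W, so L
n=6: →5(L), so W
n=7: →6(W) only, which is W, so L
n=8: →7(L), so W
n=9: →8(W) only, which is W, so L
n=10: →5(L), so W
n=11: →10(W) only, which is W, so L
n=12: →11(L), so W
n=13: →12(W) only, which is W, so L
n=14: →7(L), so W
n=15: →14(W) only, which is W, so L
n=16: →15(L), so W
n=17: →16(W) only, which is W, so L
n=18: →9(L), so W
n=19: →18(W) only, which is W, so L
n=20: →19(L), so W
n=21: →20(W) only, which is W, so L
n=22: →11(L), so W
n=23: →22(W) only, which is W, so L
n=24: →23(L), so W
n=25: →24(W) only, which is W, so L
n=26: →13(L), so W
n=27: →26(W) only, which is W, so L
n=28: →27(L), so W
n=29: →28(W) only, which is W, so L
n=30: →15(L), so W
n=31: →30(W) only, which is W, so L
n=32: →31(L), so W
n=33: →32(W) only, which is W, so L
n=34: →17(L), so W
n=35: →34(W) only, which is W, so L
n=36: →35(L), so W
n=37: →36(W) only, which is W, so L
L entries with 1 ≤ n ≤ 37 (n=0 is outside the asked range and is not counted): n = 2, 5, 7, 9, 11, 13, 15, 17, 19, 21, 23, 25, 27, 29, 31, 33, 35, 37; that makes 18.

18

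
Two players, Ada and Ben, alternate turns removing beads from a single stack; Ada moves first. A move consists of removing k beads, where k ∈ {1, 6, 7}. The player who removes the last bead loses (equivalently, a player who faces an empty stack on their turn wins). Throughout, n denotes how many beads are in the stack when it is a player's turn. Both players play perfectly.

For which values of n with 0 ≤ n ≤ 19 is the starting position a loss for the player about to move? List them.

Build the W/L table. Terminal = W. A non-terminal position is W if it has a move to some L; otherwise it is L.
n=0: no move; the opponent has just taken the last bead and therefore loses → W
n=1: only reaches 0(W), which is W → L
n=2: reaches L-position 1 → W
n=3: only reaches 2(W), which is W → L
n=4: reaches L-position 3 → W
n=5: only reaches 4(W), which is W → L
n=6: reaches L-position 5 → W
n=7: reaches L-position 1 → W
n=8: reaches L-position 1 → W
n=9: reaches L-position 3 → W
n=10: reaches L-position 3 → W
n=11: reaches L-position 5 → W
n=12: reaches L-position 5 → W
n=13: only reaches 12(W), 7(W), 6(W), all W → L
n=14: reaches L-position 13 → W
n=15: only reaches 14(W), 9(W), 8(W), all W → L
n=16: reaches L-position 15 → W
n=17: only reaches 16(W), 11(W), 10(W), all W → L
n=18: reaches L-position 17 → W
n=19: reaches L-position 13 → W
The losing starting values of n are exactly the entries labelled L in this table (6 of them).

1, 3, 5, 13, 15, 17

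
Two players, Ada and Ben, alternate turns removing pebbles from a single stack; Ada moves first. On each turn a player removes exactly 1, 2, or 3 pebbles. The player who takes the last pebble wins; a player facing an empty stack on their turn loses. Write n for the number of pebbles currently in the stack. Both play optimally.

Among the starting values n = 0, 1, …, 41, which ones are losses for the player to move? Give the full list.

0, 4, 8, 12, 16, 20, 24, 28, 32, 36, 40

Build the W/L table. Terminal = L. A non-terminal position is W if it has a move to some L; otherwise it is L.
n=0: no move → L
n=1: W (go to 0, an L position)
n=2: W (go to 0, an L position)
n=3: W (go to 0, an L position)
n=4: L (options 3(W), 2(W), 1(W) are all W)
n=5: W (go to 4, an L position)
n=6: W (go to 4, an L position)
n=7: W (go to 4, an L position)
n=8: L (options 7(W), 6(W), 5(W) are all W)
n=9: W (go to 8, an L position)
n=10: W (go to 8, an L position)
n=11: W (go to 8, an L position)
n=12: L (options 11(W), 10(W), 9(W) are all W)
n=13: W (go to 12, an L position)
n=14: W (go to 12, an L position)
n=15: W (go to 12, an L position)
n=16: L (options 15(W), 14(W), 13(W) are all W)
n=17: W (go to 16, an L position)
n=18: W (go to 16, an L position)
n=19: W (go to 16, an L position)
n=20: L (options 19(W), 18(W), 17(W) are all W)
n=21: W (go to 20, an L position)
n=22: W (go to 20, an L position)
n=23: W (go to 20, an L position)
n=24: L (options 23(W), 22(W), 21(W) are all W)
n=25: W (go to 24, an L position)
n=26: W (go to 24, an L position)
n=27: W (go to 24, an L position)
n=28: L (options 27(W), 26(W), 25(W) are all W)
n=29: W (go to 28, an L position)
n=30: W (go to 28, an L position)
n=31: W (go to 28, an L position)
n=32: L (options 31(W), 30(W), 29(W) are all W)
n=33: W (go to 32, an L position)
n=34: W (go to 32, an L position)
n=35: W (go to 32, an L position)
n=36: L (options 35(W), 34(W), 33(W) are all W)
n=37: W (go to 36, an L position)
n=38: W (go to 36, an L position)
n=39: W (go to 36, an L position)
n=40: L (options 39(W), 38(W), 37(W) are all W)
n=41: W (go to 40, an L position)
Reading off the rows marked L gives the requested list; there are 11 such values of n.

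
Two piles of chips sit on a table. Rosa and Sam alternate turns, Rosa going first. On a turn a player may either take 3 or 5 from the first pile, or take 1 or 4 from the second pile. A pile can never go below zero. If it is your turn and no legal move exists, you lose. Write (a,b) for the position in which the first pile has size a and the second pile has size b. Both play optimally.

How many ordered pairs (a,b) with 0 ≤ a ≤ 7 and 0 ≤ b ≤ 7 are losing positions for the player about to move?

Build the W/L table. Terminal = L. A non-terminal position is W if it has a move to some L; otherwise it is L.
Every move lowers a or b (never raises either), so fill the grid row by row in increasing a, and left to right within a row: each cell's successors are then already labelled.
      b=0  b=1  b=2  b=3  b=4  b=5  b=6  b=7
a=0:    L    W    L    W    W    L    W    L
a=1:    L    W    L    W    W    L    W    L
a=2:    L    W    L    W    W    L    W    L
a=3:    W    L    W    L    W    W    L    W
a=4:    W    L    W    L    W    W    L    W
a=5:    W    L    W    L    W    W    L    W
a=6:    W    W    W    W    L    W    W    W
a=7:    W    W    W    W    L    W    W    W
Cells with no legal move (terminal, hence L): (0,0), (1,0), (2,0).
The remaining L cells, each justified by listing all of its moves:
(0,2): →(0,1)(W) only, which is W, so L
(0,5): →(0,4)(W), (0,1)(W) — all W, so L
(0,7): →(0,6)(W), (0,3)(W) — all W, so L
(1,2): →(1,1)(W) only, which is W, so L
(1,5): →(1,4)(W), (1,1)(W) — all W, so L
(1,7): →(1,6)(W), (1,3)(W) — all W, so L
(2,2): →(2,1)(W) only, which is W, so L
(2,5): →(2,4)(W), (2,1)(W) — all W, so L
(2,7): →(2,6)(W), (2,3)(W) — all W, so L
(3,1): →(0,1)(W), (3,0)(W) — all W, so L
(3,3): →(0,3)(W), (3,2)(W) — all W, so L
(3,6): →(0,6)(W), (3,5)(W), (3,2)(W) — all W, so L
(4,1): →(1,1)(W), (4,0)(W) — all W, so L
(4,3): →(1,3)(W), (4,2)(W) — all W, so L
(4,6): →(1,6)(W), (4,5)(W), (4,2)(W) — all W, so L
(5,1): →(2,1)(W), (0,1)(W), (5,0)(W) — all W, so L
(5,3): →(2,3)(W), (0,3)(W), (5,2)(W) — all W, so L
(5,6): →(2,6)(W), (0,6)(W), (5,5)(W), (5,2)(W) — all W, so L
(6,4): →(3,4)(W), (1,4)(W), (6,3)(W), (6,0)(W) — all W, so L
(7,4): →(4,4)(W), (2,4)(W), (7,3)(W), (7,0)(W) — all W, so L
Every other cell has at least one move into one of the L cells above, so it is W.
L cells per row: a=0: 4, a=1: 4, a=2: 4, a=3: 3, a=4: 3, a=5: 3, a=6: 1, a=7: 1; total 23.

23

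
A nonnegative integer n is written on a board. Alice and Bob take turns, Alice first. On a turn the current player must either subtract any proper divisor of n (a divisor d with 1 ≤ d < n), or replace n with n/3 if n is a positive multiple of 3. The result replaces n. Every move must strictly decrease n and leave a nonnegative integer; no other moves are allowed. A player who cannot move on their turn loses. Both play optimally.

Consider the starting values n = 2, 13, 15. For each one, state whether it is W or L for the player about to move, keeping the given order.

Build the W/L table. Terminal = L. A non-terminal position is W if it has a move to some L; otherwise it is L.
n=0: no move → L
n=1: no move → L
n=2: W (go to 1, an L position)
n=3: W (go to 1, an L position)
n=4: L (options 2(W), 3(W) are all W)
n=5: W (go to 4, an L position)
n=6: W (go to 4, an L position)
n=7: L (sole option 6(W) is W)
n=8: W (go to 4, an L position)
n=9: L (options 3(W), 6(W), 8(W) are all W)
n=10: W (go to 9, an L position)
n=11: L (sole option 10(W) is W)
n=12: W (go to 4, an L position)
n=13: L (sole option 12(W) is W)
n=14: W (go to 7, an L position)
n=15: L (options 5(W), 10(W), 12(W), 14(W) are all W)

2: W, 13: L, 15: L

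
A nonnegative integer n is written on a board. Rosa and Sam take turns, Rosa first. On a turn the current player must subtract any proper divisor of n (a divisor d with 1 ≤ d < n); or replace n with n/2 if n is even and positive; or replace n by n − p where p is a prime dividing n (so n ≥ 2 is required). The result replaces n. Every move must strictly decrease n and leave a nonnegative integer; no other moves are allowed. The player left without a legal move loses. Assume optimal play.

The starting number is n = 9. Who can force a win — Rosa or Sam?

Label each position W (a win for the player to move) or L (a loss). A position with no legal move is L; any other position is W exactly when some move reaches an L, and L when every move reaches a W.
n=0: no move → L
n=1: no move → L
n=2: W (go to 0, an L position)
n=3: W (go to 0, an L position)
n=4: L (options 2(W), 3(W) are all W)
n=5: W (go to 0, an L position)
n=6: W (go to 4, an L position)
n=7: W (go to 0, an L position)
n=8: W (go to 4, an L position)
n=9: L (options 6(W), 8(W) are all W)
Every move from 9 reaches a W position, so the mover loses.

Sam wins.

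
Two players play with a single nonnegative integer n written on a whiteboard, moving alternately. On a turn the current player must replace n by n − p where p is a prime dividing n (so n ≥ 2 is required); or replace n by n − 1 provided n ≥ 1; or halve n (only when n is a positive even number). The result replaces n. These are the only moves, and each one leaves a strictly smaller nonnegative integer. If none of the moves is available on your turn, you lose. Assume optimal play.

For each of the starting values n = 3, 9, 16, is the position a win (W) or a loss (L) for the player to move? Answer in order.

3: W, 9: L, 16: W

Build the W/L table. Terminal = L. A non-terminal position is W if it has a move to some L; otherwise it is L.
n=0: no move → L
n=1: W (go to 0, an L position)
n=2: W (go to 0, an L position)
n=3: W (go to 0, an L position)
n=4: L (options 2(W), 3(W) are all W)
n=5: W (go to 0, an L position)
n=6: W (go to 4, an L position)
n=7: W (go to 0, an L position)
n=8: W (go to 4, an L position)
n=9: L (options 6(W), 8(W) are all W)
n=10: W (go to 9, an L position)
n=11: W (go to 0, an L position)
n=12: W (go to 9, an L position)
n=13: W (go to 0, an L position)
n=14: L (options 7(W), 12(W), 13(W) are all W)
n=15: W (go to 14, an L position)
n=16: W (go to 14, an L position)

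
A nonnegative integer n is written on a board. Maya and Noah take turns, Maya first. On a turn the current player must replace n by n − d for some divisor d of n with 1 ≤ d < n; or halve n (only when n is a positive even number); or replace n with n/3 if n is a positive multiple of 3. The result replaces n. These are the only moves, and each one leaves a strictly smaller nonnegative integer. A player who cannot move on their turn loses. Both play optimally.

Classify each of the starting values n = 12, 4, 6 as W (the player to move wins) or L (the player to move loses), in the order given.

Work bottom-up. With no move the player to move loses. Otherwise the position is W if at least one move leads to an L position for the opponent, and L if every move leads to a W.
n=0: no move → L
n=1: no move → L
n=2: W (go to 1, an L position)
n=3: W (go to 1, an L position)
n=4: L (options 2(W), 3(W) are all W)
n=5: W (go to 4, an L position)
n=6: W (go to 4, an L position)
n=7: L (sole option 6(W) is W)
n=8: W (go to 4, an L position)
n=9: L (options 3(W), 6(W), 8(W) are all W)
n=10: W (go to 9, an L position)
n=11: L (sole option 10(W) is W)
n=12: W (go to 4, an L position)

12: W, 4: L, 6: W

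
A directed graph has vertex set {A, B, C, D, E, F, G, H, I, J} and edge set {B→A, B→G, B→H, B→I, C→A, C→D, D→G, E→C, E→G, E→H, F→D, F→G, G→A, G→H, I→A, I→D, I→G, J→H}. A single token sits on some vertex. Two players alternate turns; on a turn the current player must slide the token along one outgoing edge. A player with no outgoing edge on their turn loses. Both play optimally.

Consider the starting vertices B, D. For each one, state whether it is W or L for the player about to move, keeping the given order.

Use the standard recursion: the mover loses at a terminal position; elsewhere, the mover wins exactly when some move hands the opponent an L position.
Every edge goes from a vertex to one that appears earlier in the order A, H, J, G, D, I, B, F, C, E, so processing vertices in that order labels each vertex after all of its successors.
A: no outgoing edge → L
H: no outgoing edge → L
J: →H(L), so W
G: →H(L), so W
D: →G(W) only, which is W, so L
I: →D(L), so W
B: →H(L), so W
F: →D(L), so W
C: →D(L), so W
E: →H(L), so W

B: W, D: L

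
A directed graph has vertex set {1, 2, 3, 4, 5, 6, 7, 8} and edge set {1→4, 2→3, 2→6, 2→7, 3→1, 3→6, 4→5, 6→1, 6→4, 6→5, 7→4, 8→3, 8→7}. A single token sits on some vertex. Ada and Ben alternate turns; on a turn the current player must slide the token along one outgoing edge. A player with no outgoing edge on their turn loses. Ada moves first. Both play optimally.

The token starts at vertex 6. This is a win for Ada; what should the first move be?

Label each position W (a win for the player to move) or L (a loss). A position with no legal move is L; any other position is W exactly when some move reaches an L, and L when every move reaches a W.
Every edge goes from a vertex to one that appears earlier in the order 5, 4, 7, 1, 6, 3, 2, 8, so processing vertices in that order labels each vertex after all of its successors.
5: no outgoing edge → L
4: W (go to 5, an L position)
7: L (sole option 4(W) is W)
1: L (sole option 4(W) is W)
6: W (go to 1, an L position)
3: W (go to 1, an L position)
2: W (go to 7, an L position)
8: W (go to 7, an L position)
From 6, the L positions reachable in one move are: 1, 5. Any move reaching one of these is winning.

Move to 1.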